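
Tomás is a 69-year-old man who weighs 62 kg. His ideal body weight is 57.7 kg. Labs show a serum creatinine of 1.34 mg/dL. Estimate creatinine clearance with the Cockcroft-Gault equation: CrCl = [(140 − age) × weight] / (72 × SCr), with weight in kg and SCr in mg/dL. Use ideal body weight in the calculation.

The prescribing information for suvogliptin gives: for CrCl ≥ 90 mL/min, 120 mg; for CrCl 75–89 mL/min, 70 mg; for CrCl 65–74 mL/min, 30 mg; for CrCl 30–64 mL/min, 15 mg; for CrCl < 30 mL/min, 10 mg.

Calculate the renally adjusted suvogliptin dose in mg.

15 mg

CrCl = (140 − 69) × 57.7 / (72 × 1.34) = 4096.7 / 96.48 ≈ 42.5 mL/min
CrCl ≈ 42 mL/min → bracket 30–64 mL/min.
Dose for this bracket: 15 mg.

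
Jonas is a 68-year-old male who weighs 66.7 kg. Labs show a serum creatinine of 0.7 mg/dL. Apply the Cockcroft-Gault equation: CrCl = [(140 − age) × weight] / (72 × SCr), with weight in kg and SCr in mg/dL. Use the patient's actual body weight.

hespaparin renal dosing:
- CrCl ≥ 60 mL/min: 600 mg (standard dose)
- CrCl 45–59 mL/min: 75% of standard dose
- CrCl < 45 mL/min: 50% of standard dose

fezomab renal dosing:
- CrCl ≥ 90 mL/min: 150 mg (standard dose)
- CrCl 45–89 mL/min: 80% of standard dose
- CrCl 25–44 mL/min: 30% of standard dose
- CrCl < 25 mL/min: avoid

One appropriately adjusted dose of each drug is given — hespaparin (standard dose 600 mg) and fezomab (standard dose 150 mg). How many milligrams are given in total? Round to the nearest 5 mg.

750 mg

CrCl = (140 − 68) × 66.7 / (72 × 0.7) = 4802.4 / 50.40 ≈ 95.3 mL/min
CrCl ≈ 95 mL/min.
hespaparin: ≥ 60 mL/min → 100% of 600 mg = 600 mg.
fezomab: ≥ 90 mL/min → 100% of 150 mg = 150 mg.
Total = 600 + 150 = 750 mg.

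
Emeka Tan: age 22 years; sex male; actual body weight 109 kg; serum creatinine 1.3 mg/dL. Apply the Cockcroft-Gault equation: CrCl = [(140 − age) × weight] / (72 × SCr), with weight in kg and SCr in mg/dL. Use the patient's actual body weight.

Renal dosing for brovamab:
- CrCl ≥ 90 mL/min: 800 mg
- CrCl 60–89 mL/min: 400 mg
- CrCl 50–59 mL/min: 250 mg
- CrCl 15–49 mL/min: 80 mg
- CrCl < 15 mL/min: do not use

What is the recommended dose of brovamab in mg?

800 mg

CrCl = (140 − 22) × 109 / (72 × 1.3) = 12862.0 / 93.60 ≈ 137.4 mL/min
CrCl ≈ 137 mL/min → bracket ≥ 90 mL/min.
Dose for this bracket: 800 mg.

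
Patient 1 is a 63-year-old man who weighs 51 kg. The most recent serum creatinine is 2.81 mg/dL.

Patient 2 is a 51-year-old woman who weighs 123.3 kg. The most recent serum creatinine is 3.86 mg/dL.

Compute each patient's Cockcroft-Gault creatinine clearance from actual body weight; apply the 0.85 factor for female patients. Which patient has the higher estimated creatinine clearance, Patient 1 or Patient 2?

Patient 1: CrCl = (140 − 63) × 51 / (72 × 2.81) = 3927.0 / 202.32 ≈ 19.4 mL/min
Patient 2: CrCl = (140 − 51) × 123.3 / (72 × 3.86) × 0.85 = 10973.7 / 277.92 × 0.85 ≈ 33.6 mL/min
19.4 vs 33.6 mL/min → Patient 2 is higher.

Patient 2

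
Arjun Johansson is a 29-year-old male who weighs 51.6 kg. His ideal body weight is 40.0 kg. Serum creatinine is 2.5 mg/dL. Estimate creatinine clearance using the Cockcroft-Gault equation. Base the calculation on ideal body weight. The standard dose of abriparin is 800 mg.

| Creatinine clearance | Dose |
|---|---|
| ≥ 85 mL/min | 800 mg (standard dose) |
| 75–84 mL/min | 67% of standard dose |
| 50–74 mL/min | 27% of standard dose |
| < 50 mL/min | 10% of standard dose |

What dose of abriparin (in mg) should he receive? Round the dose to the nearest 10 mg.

80 mg

CrCl = (140 − 29) × 40 / (72 × 2.5) = 4440.0 / 180.00 ≈ 24.7 mL/min
CrCl ≈ 25 mL/min → bracket < 50 mL/min.
10% of 800 mg = 80 mg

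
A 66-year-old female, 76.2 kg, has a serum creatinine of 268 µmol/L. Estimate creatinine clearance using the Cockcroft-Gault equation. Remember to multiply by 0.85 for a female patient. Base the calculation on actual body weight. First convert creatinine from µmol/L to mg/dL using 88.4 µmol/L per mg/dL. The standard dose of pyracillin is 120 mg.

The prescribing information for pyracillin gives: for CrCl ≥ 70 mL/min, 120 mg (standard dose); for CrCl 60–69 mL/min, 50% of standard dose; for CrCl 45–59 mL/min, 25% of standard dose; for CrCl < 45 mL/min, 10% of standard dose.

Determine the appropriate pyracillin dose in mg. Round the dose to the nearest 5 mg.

SCr = 268 / 88.4 = 3.032 mg/dL
CrCl = (140 − 66) × 76.2 / (72 × 3.032) × 0.85 = 5638.8 / 218.30 × 0.85 ≈ 22.0 mL/min
CrCl ≈ 22 mL/min → bracket < 45 mL/min.
10% of 120 mg = 12 mg → 10 mg

10 mg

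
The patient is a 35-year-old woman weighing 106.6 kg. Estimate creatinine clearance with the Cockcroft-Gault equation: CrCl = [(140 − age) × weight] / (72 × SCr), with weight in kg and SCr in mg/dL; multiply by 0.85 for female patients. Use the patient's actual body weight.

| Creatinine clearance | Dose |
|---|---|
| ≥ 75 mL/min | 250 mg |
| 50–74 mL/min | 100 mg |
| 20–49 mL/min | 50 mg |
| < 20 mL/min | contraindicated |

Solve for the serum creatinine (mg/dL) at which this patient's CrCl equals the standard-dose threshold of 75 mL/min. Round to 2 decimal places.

1.76 mg/dL

Standard dose requires CrCl ≥ 75 mL/min.
Set (140 − 35) × 106.6 × 0.85 / (72 × SCr) = 75
SCr = (140 − 35) × 106.6 × 0.85 / (72 × 75) = 1.762 mg/dL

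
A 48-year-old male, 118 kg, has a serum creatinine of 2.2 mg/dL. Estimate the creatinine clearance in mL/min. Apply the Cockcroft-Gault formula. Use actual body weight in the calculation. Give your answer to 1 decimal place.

68.5 mL/min

CrCl = (140 − 48) × 118 / (72 × 2.2) = 10856.0 / 158.40 ≈ 68.5 mL/min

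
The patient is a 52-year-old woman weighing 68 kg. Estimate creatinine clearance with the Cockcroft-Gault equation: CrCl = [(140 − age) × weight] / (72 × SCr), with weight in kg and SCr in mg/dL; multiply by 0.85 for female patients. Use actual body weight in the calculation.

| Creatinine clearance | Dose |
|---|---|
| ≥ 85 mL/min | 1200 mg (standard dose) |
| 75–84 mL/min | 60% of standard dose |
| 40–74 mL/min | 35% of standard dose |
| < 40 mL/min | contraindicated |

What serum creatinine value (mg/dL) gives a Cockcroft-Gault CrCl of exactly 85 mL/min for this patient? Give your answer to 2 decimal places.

Standard dose requires CrCl ≥ 85 mL/min.
Set (140 − 52) × 68 × 0.85 / (72 × SCr) = 85
SCr = (140 − 52) × 68 × 0.85 / (72 × 85) = 0.831 mg/dL

0.83 mg/dL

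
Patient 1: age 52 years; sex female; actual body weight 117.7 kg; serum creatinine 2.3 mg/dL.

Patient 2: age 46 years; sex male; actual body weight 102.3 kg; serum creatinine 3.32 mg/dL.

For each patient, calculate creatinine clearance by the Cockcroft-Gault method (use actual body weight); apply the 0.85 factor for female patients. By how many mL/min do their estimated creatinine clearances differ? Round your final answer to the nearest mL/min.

13 mL/min

Patient 1: CrCl = (140 − 52) × 117.7 / (72 × 2.3) × 0.85 = 10357.6 / 165.60 × 0.85 ≈ 53.2 mL/min
Patient 2: CrCl = (140 − 46) × 102.3 / (72 × 3.32) = 9616.2 / 239.04 ≈ 40.2 mL/min
|53.2 − 40.2| = 13.0 mL/min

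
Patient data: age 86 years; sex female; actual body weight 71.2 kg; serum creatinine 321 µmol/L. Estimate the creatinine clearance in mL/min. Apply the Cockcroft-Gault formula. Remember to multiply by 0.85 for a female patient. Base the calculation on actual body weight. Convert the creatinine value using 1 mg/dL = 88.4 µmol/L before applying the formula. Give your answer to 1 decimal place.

12.5 mL/min

SCr = 321 / 88.4 = 3.631 mg/dL
CrCl = (140 − 86) × 71.2 / (72 × 3.631) × 0.85 = 3844.8 / 261.43 × 0.85 ≈ 12.5 mL/min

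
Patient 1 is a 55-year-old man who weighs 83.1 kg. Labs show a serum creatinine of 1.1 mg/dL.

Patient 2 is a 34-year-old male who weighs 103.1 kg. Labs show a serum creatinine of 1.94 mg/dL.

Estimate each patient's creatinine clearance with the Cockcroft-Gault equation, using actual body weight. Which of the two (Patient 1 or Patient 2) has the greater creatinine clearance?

Patient 1

Patient 1: CrCl = (140 − 55) × 83.1 / (72 × 1.1) = 7063.5 / 79.20 ≈ 89.2 mL/min
Patient 2: CrCl = (140 − 34) × 103.1 / (72 × 1.94) = 10928.6 / 139.68 ≈ 78.2 mL/min
89.2 vs 78.2 mL/min → Patient 1 is higher.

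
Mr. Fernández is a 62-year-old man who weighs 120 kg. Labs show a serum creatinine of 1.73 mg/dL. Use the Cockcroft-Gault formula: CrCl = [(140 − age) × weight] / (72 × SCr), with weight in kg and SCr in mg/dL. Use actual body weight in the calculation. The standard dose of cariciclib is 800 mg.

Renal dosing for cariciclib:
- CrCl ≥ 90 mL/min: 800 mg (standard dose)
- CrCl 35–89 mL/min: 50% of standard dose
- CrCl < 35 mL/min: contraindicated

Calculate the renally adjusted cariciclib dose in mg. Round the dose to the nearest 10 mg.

CrCl = (140 − 62) × 120 / (72 × 1.73) = 9360.0 / 124.56 ≈ 75.1 mL/min
CrCl ≈ 75 mL/min → bracket 35–89 mL/min.
50% of 800 mg = 400 mg

400 mg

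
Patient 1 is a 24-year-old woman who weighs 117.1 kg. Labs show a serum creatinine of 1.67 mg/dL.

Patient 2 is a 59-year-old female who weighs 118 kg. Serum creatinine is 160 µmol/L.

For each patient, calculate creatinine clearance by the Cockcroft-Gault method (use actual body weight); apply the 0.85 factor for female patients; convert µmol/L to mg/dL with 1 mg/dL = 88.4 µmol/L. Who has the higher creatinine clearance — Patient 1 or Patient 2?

Patient 1: CrCl = (140 − 24) × 117.1 / (72 × 1.67) × 0.85 = 13583.6 / 120.24 × 0.85 ≈ 96.0 mL/min
Patient 2: SCr = 160 / 88.4 = 1.81 mg/dL
Patient 2: CrCl = (140 − 59) × 118 / (72 × 1.81) × 0.85 = 9558.0 / 130.32 × 0.85 ≈ 62.3 mL/min
96.0 vs 62.3 mL/min → Patient 1 is higher.

Patient 1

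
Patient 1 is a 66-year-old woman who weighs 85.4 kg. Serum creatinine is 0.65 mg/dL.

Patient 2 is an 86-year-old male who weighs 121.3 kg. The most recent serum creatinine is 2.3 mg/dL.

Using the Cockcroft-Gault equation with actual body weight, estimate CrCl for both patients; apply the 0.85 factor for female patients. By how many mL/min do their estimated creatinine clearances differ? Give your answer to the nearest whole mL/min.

75 mL/min

Patient 1: CrCl = (140 − 66) × 85.4 / (72 × 0.65) × 0.85 = 6319.6 / 46.80 × 0.85 ≈ 114.8 mL/min
Patient 2: CrCl = (140 − 86) × 121.3 / (72 × 2.3) = 6550.2 / 165.60 ≈ 39.6 mL/min
|114.8 − 39.6| = 75.2 mL/min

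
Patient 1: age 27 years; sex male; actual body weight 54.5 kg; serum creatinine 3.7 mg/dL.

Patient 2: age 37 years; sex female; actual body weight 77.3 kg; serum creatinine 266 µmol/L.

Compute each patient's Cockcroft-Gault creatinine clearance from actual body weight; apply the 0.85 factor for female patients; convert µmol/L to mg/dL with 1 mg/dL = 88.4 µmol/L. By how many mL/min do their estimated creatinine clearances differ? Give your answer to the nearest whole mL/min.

Patient 1: CrCl = (140 − 27) × 54.5 / (72 × 3.7) = 6158.5 / 266.40 ≈ 23.1 mL/min
Patient 2: SCr = 266 / 88.4 = 3.009 mg/dL
Patient 2: CrCl = (140 − 37) × 77.3 / (72 × 3.009) × 0.85 = 7961.9 / 216.65 × 0.85 ≈ 31.2 mL/min
|23.1 − 31.2| = 8.1 mL/min

8 mL/min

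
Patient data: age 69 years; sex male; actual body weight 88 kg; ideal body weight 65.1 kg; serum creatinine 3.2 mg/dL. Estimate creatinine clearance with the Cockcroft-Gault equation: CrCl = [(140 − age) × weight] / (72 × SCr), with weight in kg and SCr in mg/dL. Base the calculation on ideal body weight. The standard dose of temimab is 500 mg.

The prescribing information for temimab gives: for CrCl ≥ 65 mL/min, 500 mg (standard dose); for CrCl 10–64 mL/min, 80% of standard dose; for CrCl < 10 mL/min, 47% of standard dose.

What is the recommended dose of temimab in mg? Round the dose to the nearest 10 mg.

400 mg

CrCl = (140 − 69) × 65.1 / (72 × 3.2) = 4622.1 / 230.40 ≈ 20.1 mL/min
CrCl ≈ 20 mL/min → bracket 10–64 mL/min.
80% of 500 mg = 400 mg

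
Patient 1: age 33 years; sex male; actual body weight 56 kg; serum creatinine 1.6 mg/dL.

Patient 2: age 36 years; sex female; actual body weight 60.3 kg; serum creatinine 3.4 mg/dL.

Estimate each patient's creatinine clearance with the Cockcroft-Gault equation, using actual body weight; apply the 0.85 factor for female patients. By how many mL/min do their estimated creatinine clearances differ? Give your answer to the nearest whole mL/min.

30 mL/min

Patient 1: CrCl = (140 − 33) × 56 / (72 × 1.6) = 5992.0 / 115.20 ≈ 52.0 mL/min
Patient 2: CrCl = (140 − 36) × 60.3 / (72 × 3.4) × 0.85 = 6271.2 / 244.80 × 0.85 ≈ 21.8 mL/min
|52.0 − 21.8| = 30.2 mL/min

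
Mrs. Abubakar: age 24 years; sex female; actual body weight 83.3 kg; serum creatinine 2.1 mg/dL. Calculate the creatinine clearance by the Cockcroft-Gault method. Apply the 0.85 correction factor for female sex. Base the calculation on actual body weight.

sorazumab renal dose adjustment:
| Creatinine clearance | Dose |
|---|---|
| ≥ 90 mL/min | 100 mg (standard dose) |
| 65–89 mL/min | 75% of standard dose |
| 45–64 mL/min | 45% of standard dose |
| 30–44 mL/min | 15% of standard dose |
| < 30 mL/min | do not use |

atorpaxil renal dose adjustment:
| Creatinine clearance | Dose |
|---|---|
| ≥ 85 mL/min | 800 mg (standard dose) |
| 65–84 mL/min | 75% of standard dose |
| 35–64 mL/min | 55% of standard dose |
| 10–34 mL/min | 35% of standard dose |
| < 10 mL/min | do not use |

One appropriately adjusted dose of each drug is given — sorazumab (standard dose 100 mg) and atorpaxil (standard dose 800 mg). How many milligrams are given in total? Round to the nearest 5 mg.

CrCl = (140 − 24) × 83.3 / (72 × 2.1) × 0.85 = 9662.8 / 151.20 × 0.85 ≈ 54.3 mL/min
CrCl ≈ 54 mL/min.
sorazumab: 45–64 mL/min → 45% of 100 mg = 45 mg.
atorpaxil: 35–64 mL/min → 55% of 800 mg = 440 mg.
Total = 45 + 440 = 485 mg.

485 mg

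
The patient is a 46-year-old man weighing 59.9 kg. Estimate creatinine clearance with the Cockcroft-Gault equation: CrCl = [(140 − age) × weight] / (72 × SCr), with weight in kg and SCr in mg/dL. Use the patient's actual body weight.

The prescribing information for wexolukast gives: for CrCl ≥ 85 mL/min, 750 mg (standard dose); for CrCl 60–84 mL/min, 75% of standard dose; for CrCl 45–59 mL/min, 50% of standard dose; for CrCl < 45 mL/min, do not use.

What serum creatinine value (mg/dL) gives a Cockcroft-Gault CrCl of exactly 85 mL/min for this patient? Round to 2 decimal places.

0.92 mg/dL

Standard dose requires CrCl ≥ 85 mL/min.
Set (140 − 46) × 59.9 / (72 × SCr) = 85
SCr = (140 − 46) × 59.9 / (72 × 85) = 0.920 mg/dL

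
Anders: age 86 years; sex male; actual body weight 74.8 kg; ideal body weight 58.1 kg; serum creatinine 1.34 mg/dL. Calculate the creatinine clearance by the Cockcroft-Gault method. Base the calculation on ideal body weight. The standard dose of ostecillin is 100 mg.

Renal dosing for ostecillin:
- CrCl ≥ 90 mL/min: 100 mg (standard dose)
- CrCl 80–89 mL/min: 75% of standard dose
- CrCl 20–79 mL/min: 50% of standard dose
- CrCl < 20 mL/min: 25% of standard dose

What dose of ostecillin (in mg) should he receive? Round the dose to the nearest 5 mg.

50 mg

CrCl = (140 − 86) × 58.1 / (72 × 1.34) = 3137.4 / 96.48 ≈ 32.5 mL/min
CrCl ≈ 33 mL/min → bracket 20–79 mL/min.
50% of 100 mg = 50 mg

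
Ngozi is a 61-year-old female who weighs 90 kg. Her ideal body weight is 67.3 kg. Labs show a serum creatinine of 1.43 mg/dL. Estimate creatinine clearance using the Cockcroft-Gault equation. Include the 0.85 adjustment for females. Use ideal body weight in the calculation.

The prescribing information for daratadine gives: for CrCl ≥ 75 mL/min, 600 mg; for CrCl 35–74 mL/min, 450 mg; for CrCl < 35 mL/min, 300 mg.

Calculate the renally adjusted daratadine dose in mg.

450 mg

CrCl = (140 − 61) × 67.3 / (72 × 1.43) × 0.85 = 5316.7 / 102.96 × 0.85 ≈ 43.9 mL/min
CrCl ≈ 44 mL/min → bracket 35–74 mL/min.
Dose for this bracket: 450 mg.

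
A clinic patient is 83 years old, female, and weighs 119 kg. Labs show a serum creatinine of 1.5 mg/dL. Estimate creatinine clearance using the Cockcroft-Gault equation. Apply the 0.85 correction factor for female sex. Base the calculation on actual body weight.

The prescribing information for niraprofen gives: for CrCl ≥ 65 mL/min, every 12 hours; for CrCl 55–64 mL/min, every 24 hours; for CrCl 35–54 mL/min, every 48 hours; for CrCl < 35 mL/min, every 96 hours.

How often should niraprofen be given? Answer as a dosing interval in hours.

every 48 hours

CrCl = (140 − 83) × 119 / (72 × 1.5) × 0.85 = 6783.0 / 108.00 × 0.85 ≈ 53.4 mL/min
CrCl ≈ 53 mL/min → bracket 35–54 mL/min → every 48 hours.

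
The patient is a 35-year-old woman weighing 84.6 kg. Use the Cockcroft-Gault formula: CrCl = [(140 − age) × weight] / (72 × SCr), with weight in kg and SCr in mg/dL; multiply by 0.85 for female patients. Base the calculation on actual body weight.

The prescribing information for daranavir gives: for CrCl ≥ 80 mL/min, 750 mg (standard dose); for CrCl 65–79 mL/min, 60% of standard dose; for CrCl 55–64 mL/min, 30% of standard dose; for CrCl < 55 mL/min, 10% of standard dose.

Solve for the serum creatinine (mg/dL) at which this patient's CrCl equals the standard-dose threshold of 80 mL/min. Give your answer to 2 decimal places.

1.31 mg/dL

Standard dose requires CrCl ≥ 80 mL/min.
Set (140 − 35) × 84.6 × 0.85 / (72 × SCr) = 80
SCr = (140 − 35) × 84.6 × 0.85 / (72 × 80) = 1.311 mg/dL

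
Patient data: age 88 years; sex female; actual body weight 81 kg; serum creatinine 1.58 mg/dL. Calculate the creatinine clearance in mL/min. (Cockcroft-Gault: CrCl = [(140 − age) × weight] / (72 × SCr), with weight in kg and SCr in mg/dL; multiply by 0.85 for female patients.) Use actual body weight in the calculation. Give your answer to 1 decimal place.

31.5 mL/min

CrCl = (140 − 88) × 81 / (72 × 1.58) × 0.85 = 4212.0 / 113.76 × 0.85 ≈ 31.5 mL/min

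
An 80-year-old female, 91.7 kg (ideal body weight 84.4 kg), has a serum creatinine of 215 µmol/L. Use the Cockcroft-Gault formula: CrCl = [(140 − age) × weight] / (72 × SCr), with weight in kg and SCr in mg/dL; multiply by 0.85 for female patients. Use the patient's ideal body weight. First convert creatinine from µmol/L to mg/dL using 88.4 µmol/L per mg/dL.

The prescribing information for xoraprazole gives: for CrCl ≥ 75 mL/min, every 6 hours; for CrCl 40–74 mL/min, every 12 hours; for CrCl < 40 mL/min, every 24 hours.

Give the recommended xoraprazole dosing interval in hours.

SCr = 215 / 88.4 = 2.432 mg/dL
CrCl = (140 − 80) × 84.4 / (72 × 2.432) × 0.85 = 5064.0 / 175.10 × 0.85 ≈ 24.6 mL/min
CrCl ≈ 25 mL/min → bracket < 40 mL/min → every 24 hours.

every 24 hours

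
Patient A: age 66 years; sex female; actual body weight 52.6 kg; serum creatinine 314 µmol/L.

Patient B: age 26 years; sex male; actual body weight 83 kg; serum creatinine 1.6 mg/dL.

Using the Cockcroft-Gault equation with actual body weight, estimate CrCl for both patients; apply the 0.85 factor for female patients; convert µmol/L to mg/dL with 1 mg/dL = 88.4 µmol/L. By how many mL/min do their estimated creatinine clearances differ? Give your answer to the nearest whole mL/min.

Patient A: SCr = 314 / 88.4 = 3.552 mg/dL
Patient A: CrCl = (140 − 66) × 52.6 / (72 × 3.552) × 0.85 = 3892.4 / 255.74 × 0.85 ≈ 12.9 mL/min
Patient B: CrCl = (140 − 26) × 83 / (72 × 1.6) = 9462.0 / 115.20 ≈ 82.1 mL/min
|12.9 − 82.1| = 69.2 mL/min

69 mL/min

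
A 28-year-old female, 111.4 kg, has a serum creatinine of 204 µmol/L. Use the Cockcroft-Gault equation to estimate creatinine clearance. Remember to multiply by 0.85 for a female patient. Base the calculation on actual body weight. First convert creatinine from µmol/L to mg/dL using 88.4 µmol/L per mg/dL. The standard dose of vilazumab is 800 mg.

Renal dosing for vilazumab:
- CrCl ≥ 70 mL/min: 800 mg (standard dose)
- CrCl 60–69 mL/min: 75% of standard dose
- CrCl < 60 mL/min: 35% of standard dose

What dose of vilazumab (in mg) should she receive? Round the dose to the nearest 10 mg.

600 mg

SCr = 204 / 88.4 = 2.308 mg/dL
CrCl = (140 − 28) × 111.4 / (72 × 2.308) × 0.85 = 12476.8 / 166.18 × 0.85 ≈ 63.8 mL/min
CrCl ≈ 64 mL/min → bracket 60–69 mL/min.
75% of 800 mg = 600 mg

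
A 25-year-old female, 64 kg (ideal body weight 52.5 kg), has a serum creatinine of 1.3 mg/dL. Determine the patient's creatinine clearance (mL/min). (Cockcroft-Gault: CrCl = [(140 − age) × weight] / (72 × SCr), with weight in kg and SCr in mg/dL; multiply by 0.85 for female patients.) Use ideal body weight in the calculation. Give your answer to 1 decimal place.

54.8 mL/min

CrCl = (140 − 25) × 52.5 / (72 × 1.3) × 0.85 = 6037.5 / 93.60 × 0.85 ≈ 54.8 mL/min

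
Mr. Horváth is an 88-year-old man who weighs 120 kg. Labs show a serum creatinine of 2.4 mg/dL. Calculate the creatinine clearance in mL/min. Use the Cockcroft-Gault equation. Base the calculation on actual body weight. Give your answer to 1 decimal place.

36.1 mL/min

CrCl = (140 − 88) × 120 / (72 × 2.4) = 6240.0 / 172.80 ≈ 36.1 mL/min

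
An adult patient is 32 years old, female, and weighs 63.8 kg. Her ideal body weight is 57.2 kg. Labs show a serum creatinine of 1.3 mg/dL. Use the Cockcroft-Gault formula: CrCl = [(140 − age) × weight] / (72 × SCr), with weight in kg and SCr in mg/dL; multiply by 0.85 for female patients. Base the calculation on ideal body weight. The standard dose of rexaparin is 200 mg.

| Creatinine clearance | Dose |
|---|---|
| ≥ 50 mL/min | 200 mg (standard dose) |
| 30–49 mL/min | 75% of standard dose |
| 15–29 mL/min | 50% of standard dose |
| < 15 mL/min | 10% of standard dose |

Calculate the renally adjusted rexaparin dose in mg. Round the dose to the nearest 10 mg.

200 mg

CrCl = (140 − 32) × 57.2 / (72 × 1.3) × 0.85 = 6177.6 / 93.60 × 0.85 ≈ 56.1 mL/min
CrCl ≈ 56 mL/min → bracket ≥ 50 mL/min.
100% of 200 mg = 200 mg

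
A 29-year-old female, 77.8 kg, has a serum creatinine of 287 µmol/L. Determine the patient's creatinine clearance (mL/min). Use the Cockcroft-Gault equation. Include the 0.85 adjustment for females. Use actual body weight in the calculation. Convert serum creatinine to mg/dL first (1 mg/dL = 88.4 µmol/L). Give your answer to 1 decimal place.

SCr = 287 / 88.4 = 3.247 mg/dL
CrCl = (140 − 29) × 77.8 / (72 × 3.247) × 0.85 = 8635.8 / 233.78 × 0.85 ≈ 31.4 mL/min

31.4 mL/min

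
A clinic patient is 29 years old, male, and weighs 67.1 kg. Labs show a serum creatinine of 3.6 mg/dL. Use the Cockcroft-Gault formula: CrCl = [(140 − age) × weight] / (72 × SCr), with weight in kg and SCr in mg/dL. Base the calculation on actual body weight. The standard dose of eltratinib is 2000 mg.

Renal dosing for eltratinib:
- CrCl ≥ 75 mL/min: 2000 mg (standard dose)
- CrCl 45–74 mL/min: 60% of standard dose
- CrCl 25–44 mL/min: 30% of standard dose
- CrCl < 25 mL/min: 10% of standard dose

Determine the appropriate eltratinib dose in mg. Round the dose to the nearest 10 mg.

CrCl = (140 − 29) × 67.1 / (72 × 3.6) = 7448.1 / 259.20 ≈ 28.7 mL/min
CrCl ≈ 29 mL/min → bracket 25–44 mL/min.
30% of 2000 mg = 600 mg

600 mg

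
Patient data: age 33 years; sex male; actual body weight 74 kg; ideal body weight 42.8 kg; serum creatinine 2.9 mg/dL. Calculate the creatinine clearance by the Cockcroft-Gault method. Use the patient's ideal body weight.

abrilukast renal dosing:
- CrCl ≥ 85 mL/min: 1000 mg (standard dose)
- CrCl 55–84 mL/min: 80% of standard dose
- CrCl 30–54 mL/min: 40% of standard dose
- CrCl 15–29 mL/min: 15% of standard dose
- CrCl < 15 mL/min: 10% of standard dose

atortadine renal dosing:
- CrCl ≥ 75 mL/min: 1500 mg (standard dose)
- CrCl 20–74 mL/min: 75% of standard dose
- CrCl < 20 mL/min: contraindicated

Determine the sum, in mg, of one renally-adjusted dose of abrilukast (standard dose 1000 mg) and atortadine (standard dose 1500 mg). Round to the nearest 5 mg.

CrCl = (140 − 33) × 42.8 / (72 × 2.9) = 4579.6 / 208.80 ≈ 21.9 mL/min
CrCl ≈ 22 mL/min.
abrilukast: 15–29 mL/min → 15% of 1000 mg = 150 mg.
atortadine: 20–74 mL/min → 75% of 1500 mg = 1125 mg.
Total = 150 + 1125 = 1275 mg.

1275 mg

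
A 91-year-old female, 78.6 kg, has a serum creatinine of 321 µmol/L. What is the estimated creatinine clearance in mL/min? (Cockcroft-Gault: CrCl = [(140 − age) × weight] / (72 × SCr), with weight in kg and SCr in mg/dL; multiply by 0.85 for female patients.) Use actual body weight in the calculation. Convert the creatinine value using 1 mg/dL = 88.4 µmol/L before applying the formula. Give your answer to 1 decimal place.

12.5 mL/min

SCr = 321 / 88.4 = 3.631 mg/dL
CrCl = (140 − 91) × 78.6 / (72 × 3.631) × 0.85 = 3851.4 / 261.43 × 0.85 ≈ 12.5 mL/min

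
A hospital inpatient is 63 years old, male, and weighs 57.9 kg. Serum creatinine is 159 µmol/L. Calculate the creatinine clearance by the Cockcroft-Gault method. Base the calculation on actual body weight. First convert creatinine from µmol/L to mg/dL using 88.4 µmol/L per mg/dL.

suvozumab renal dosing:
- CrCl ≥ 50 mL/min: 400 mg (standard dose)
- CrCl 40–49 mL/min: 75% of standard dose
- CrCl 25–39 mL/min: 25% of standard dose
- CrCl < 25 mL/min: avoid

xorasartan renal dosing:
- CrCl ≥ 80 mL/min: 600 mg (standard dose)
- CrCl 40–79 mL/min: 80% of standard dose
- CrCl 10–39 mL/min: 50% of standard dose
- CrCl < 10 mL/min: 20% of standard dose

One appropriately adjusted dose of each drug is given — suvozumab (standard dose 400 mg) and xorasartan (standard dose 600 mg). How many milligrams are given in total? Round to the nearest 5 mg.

400 mg

SCr = 159 / 88.4 = 1.799 mg/dL
CrCl = (140 − 63) × 57.9 / (72 × 1.799) = 4458.3 / 129.53 ≈ 34.4 mL/min
CrCl ≈ 34 mL/min.
suvozumab: 25–39 mL/min → 25% of 400 mg = 100 mg.
xorasartan: 10–39 mL/min → 50% of 600 mg = 300 mg.
Total = 100 + 300 = 400 mg.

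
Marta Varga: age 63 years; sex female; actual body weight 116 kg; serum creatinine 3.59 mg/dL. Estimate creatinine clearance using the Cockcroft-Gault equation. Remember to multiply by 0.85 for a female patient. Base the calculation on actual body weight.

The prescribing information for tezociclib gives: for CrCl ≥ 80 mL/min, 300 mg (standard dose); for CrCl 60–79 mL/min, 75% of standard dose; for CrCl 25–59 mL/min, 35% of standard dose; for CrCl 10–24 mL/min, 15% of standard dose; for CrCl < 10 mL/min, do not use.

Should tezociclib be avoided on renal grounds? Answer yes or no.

no

CrCl = (140 − 63) × 116 / (72 × 3.59) × 0.85 = 8932.0 / 258.48 × 0.85 ≈ 29.4 mL/min
CrCl ≈ 29 mL/min, which is ≥ 10 mL/min.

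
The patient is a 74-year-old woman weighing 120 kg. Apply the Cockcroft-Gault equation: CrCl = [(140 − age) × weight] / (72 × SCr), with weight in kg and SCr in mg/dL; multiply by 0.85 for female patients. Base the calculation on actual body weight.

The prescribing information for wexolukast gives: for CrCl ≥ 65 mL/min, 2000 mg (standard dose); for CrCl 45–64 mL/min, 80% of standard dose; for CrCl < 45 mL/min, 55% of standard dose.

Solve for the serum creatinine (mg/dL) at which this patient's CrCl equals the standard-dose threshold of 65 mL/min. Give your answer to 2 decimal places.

Standard dose requires CrCl ≥ 65 mL/min.
Set (140 − 74) × 120 × 0.85 / (72 × SCr) = 65
SCr = (140 − 74) × 120 × 0.85 / (72 × 65) = 1.438 mg/dL

1.44 mg/dL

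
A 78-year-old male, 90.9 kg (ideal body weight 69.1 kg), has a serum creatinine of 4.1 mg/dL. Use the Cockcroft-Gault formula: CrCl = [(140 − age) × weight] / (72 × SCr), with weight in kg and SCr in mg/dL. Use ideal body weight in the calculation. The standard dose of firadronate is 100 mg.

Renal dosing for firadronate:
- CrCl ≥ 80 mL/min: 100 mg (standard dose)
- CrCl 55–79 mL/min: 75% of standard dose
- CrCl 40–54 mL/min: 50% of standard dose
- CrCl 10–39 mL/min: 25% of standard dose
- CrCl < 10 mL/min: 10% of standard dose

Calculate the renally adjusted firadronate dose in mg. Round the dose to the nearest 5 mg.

25 mg

CrCl = (140 − 78) × 69.1 / (72 × 4.1) = 4284.2 / 295.20 ≈ 14.5 mL/min
CrCl ≈ 15 mL/min → bracket 10–39 mL/min.
25% of 100 mg = 25 mg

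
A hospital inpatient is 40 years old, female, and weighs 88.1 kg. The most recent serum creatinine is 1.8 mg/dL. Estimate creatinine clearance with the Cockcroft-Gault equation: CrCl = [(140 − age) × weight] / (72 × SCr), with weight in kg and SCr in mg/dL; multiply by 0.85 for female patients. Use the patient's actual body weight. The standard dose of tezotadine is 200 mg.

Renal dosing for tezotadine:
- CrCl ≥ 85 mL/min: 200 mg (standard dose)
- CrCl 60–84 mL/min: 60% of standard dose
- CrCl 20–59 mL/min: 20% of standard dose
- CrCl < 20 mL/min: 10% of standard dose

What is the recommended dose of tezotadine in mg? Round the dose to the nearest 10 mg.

CrCl = (140 − 40) × 88.1 / (72 × 1.8) × 0.85 = 8810.0 / 129.60 × 0.85 ≈ 57.8 mL/min
CrCl ≈ 58 mL/min → bracket 20–59 mL/min.
20% of 200 mg = 40 mg

40 mg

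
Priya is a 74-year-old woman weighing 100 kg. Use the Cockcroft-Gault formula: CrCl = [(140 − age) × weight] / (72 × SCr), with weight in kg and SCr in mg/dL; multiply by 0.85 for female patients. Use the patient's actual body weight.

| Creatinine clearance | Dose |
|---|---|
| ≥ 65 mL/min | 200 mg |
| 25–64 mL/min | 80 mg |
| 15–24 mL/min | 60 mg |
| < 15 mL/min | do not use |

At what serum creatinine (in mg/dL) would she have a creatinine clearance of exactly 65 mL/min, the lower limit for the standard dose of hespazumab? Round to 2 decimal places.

Standard dose requires CrCl ≥ 65 mL/min.
Set (140 − 74) × 100 × 0.85 / (72 × SCr) = 65
SCr = (140 − 74) × 100 × 0.85 / (72 × 65) = 1.199 mg/dL

1.20 mg/dL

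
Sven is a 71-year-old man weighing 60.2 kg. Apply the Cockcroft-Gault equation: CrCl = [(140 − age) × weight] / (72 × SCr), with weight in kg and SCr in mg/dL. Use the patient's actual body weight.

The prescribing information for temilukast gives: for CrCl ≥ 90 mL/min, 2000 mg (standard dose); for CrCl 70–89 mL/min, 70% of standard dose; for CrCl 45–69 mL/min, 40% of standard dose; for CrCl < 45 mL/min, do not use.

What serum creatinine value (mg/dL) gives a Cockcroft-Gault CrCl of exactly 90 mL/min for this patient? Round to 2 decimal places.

0.64 mg/dL

Standard dose requires CrCl ≥ 90 mL/min.
Set (140 − 71) × 60.2 / (72 × SCr) = 90
SCr = (140 − 71) × 60.2 / (72 × 90) = 0.641 mg/dL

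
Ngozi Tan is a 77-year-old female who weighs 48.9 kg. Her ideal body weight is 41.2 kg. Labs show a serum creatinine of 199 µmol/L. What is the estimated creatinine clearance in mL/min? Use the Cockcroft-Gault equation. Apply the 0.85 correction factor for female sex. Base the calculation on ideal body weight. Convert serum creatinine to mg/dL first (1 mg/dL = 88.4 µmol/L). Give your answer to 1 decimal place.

13.6 mL/min

SCr = 199 / 88.4 = 2.251 mg/dL
CrCl = (140 − 77) × 41.2 / (72 × 2.251) × 0.85 = 2595.6 / 162.07 × 0.85 ≈ 13.6 mL/min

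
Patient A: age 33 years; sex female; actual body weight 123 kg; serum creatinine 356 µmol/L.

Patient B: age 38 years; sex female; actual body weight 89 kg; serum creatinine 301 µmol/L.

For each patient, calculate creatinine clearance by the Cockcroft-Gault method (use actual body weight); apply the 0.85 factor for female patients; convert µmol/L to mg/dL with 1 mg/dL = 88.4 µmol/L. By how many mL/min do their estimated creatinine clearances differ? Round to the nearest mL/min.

Patient A: SCr = 356 / 88.4 = 4.027 mg/dL
Patient A: CrCl = (140 − 33) × 123 / (72 × 4.027) × 0.85 = 13161.0 / 289.94 × 0.85 ≈ 38.6 mL/min
Patient B: SCr = 301 / 88.4 = 3.405 mg/dL
Patient B: CrCl = (140 − 38) × 89 / (72 × 3.405) × 0.85 = 9078.0 / 245.16 × 0.85 ≈ 31.5 mL/min
|38.6 − 31.5| = 7.1 mL/min

7 mL/min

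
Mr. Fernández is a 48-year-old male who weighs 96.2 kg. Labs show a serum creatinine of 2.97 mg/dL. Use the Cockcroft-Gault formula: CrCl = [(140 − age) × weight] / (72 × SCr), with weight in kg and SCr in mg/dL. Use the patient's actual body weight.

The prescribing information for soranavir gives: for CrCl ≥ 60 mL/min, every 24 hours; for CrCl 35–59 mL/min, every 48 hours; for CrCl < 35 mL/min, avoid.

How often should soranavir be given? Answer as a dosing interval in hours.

every 48 hours

CrCl = (140 − 48) × 96.2 / (72 × 2.97) = 8850.4 / 213.84 ≈ 41.4 mL/min
CrCl ≈ 41 mL/min → bracket 35–59 mL/min → every 48 hours.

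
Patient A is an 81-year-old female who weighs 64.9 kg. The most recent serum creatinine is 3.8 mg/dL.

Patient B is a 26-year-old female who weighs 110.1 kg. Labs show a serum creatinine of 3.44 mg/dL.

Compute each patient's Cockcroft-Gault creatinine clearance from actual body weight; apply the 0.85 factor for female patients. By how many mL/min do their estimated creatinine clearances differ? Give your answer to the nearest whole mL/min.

31 mL/min

Patient A: CrCl = (140 − 81) × 64.9 / (72 × 3.8) × 0.85 = 3829.1 / 273.60 × 0.85 ≈ 11.9 mL/min
Patient B: CrCl = (140 − 26) × 110.1 / (72 × 3.44) × 0.85 = 12551.4 / 247.68 × 0.85 ≈ 43.1 mL/min
|11.9 − 43.1| = 31.2 mL/min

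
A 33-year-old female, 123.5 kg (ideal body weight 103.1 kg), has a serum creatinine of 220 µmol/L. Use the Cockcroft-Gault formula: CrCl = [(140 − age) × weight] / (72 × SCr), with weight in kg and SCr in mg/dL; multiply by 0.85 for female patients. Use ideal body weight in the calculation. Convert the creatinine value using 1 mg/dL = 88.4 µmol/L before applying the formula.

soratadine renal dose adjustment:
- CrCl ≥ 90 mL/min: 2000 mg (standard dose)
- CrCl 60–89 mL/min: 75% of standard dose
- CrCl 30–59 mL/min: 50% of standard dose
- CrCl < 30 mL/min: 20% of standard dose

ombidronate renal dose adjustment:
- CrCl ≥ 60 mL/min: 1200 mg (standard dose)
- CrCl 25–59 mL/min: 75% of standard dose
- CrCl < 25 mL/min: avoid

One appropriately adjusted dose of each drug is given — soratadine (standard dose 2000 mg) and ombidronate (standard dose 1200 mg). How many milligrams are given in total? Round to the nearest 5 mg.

SCr = 220 / 88.4 = 2.489 mg/dL
CrCl = (140 − 33) × 103.1 / (72 × 2.489) × 0.85 = 11031.7 / 179.21 × 0.85 ≈ 52.3 mL/min
CrCl ≈ 52 mL/min.
soratadine: 30–59 mL/min → 50% of 2000 mg = 1000 mg.
ombidronate: 25–59 mL/min → 75% of 1200 mg = 900 mg.
Total = 1000 + 900 = 1900 mg.

1900 mg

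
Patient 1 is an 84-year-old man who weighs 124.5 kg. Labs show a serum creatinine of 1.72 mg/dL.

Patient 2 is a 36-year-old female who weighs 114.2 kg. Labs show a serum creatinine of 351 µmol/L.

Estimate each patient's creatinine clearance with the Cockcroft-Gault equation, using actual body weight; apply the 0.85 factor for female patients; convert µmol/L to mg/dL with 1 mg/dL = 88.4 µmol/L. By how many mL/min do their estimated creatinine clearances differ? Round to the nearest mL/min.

21 mL/min

Patient 1: CrCl = (140 − 84) × 124.5 / (72 × 1.72) = 6972.0 / 123.84 ≈ 56.3 mL/min
Patient 2: SCr = 351 / 88.4 = 3.971 mg/dL
Patient 2: CrCl = (140 − 36) × 114.2 / (72 × 3.971) × 0.85 = 11876.8 / 285.91 × 0.85 ≈ 35.3 mL/min
|56.3 − 35.3| = 21.0 mL/min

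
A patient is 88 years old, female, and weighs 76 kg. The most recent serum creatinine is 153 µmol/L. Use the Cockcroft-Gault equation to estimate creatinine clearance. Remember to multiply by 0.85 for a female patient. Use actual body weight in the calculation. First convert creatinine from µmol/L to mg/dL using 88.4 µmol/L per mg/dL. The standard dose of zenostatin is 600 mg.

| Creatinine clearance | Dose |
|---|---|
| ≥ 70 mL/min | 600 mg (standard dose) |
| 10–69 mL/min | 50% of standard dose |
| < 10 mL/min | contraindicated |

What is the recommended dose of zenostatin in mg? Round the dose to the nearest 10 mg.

300 mg

SCr = 153 / 88.4 = 1.731 mg/dL
CrCl = (140 − 88) × 76 / (72 × 1.731) × 0.85 = 3952.0 / 124.63 × 0.85 ≈ 27.0 mL/min
CrCl ≈ 27 mL/min → bracket 10–69 mL/min.
50% of 600 mg = 300 mg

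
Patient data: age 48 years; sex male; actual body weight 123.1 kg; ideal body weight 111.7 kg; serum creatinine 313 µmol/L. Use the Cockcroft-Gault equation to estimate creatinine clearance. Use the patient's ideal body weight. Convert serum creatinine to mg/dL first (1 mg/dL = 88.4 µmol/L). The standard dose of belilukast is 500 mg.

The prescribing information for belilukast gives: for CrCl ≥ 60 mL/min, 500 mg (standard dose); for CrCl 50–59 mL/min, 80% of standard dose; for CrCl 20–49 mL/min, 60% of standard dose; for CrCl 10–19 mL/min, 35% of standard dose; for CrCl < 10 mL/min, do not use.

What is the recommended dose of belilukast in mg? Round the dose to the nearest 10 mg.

300 mg

SCr = 313 / 88.4 = 3.541 mg/dL
CrCl = (140 − 48) × 111.7 / (72 × 3.541) = 10276.4 / 254.95 ≈ 40.3 mL/min
CrCl ≈ 40 mL/min → bracket 20–49 mL/min.
60% of 500 mg = 300 mg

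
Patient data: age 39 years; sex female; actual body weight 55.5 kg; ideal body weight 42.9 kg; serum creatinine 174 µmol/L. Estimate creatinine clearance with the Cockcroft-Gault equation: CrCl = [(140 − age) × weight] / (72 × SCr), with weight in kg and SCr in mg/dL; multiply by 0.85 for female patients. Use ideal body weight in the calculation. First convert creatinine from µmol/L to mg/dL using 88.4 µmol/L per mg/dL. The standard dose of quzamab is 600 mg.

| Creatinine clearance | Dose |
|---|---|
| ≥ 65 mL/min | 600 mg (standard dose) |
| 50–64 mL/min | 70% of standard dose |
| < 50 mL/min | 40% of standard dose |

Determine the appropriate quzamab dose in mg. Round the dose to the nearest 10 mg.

SCr = 174 / 88.4 = 1.968 mg/dL
CrCl = (140 − 39) × 42.9 / (72 × 1.968) × 0.85 = 4332.9 / 141.70 × 0.85 ≈ 26.0 mL/min
CrCl ≈ 26 mL/min → bracket < 50 mL/min.
40% of 600 mg = 240 mg

240 mg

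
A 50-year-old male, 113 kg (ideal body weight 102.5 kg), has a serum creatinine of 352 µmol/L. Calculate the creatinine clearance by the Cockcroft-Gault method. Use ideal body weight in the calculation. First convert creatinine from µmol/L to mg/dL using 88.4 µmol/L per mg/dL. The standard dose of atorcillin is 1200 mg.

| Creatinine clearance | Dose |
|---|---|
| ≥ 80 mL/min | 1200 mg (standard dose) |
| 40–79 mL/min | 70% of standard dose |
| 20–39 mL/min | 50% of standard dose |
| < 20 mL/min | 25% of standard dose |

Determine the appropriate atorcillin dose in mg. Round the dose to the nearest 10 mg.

SCr = 352 / 88.4 = 3.982 mg/dL
CrCl = (140 − 50) × 102.5 / (72 × 3.982) = 9225.0 / 286.70 ≈ 32.2 mL/min
CrCl ≈ 32 mL/min → bracket 20–39 mL/min.
50% of 1200 mg = 600 mg

600 mg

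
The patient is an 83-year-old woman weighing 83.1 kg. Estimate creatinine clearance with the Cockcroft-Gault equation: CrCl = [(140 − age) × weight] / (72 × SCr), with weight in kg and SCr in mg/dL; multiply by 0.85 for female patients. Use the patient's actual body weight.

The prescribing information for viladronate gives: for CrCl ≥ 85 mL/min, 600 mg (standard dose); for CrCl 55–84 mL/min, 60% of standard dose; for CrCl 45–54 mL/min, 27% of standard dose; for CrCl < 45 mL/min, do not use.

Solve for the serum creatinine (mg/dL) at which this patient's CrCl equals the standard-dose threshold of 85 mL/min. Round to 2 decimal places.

Standard dose requires CrCl ≥ 85 mL/min.
Set (140 − 83) × 83.1 × 0.85 / (72 × SCr) = 85
SCr = (140 − 83) × 83.1 × 0.85 / (72 × 85) = 0.658 mg/dL

0.66 mg/dL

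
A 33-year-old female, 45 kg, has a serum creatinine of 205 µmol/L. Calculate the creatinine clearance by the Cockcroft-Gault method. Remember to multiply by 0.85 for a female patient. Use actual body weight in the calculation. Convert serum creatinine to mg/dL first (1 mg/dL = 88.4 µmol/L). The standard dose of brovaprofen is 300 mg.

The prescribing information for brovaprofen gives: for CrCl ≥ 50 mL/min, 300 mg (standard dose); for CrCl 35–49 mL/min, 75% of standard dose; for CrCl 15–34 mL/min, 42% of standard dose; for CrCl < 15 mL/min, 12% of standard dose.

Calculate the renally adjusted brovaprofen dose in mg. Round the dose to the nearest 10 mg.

130 mg

SCr = 205 / 88.4 = 2.319 mg/dL
CrCl = (140 − 33) × 45 / (72 × 2.319) × 0.85 = 4815.0 / 166.97 × 0.85 ≈ 24.5 mL/min
CrCl ≈ 25 mL/min → bracket 15–34 mL/min.
42% of 300 mg = 126 mg → 130 mg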